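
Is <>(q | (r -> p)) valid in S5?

Tableau for the negation ~<>(q | (r -> p)):
1. ~<>(q | (r -> p)), 0
2. ~(q | (r -> p)), 0
3. ~q, 0
4. ~(r -> p), 0
5. r, 0
6. ~p, 0
Accessibility: 0R0
The negation has an open branch (countermodel exists).

Not valid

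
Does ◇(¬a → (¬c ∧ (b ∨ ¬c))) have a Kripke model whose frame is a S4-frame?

Satisfiable (open branch found)

1. ◇(¬a → (¬c ∧ (b ∨ ¬c))), w0
2. ¬a → (¬c ∧ (b ∨ ¬c)), w1   [◇-rule on 1: fresh world w1, w0Rw1]
3. ¬c ∧ (b ∨ ¬c), w1   [→-rule on 2 (branches; this branch)]
4. ¬c, w1   [∧-rule on 3]
5. b ∨ ¬c, w1   [∧-rule on 3]
Accessibility: w0Rw0, w0Rw1, w1Rw1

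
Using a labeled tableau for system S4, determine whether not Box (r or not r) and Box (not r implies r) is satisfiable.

Unsatisfiable

1. not Box (r or not r) and Box (not r implies r), w0
2. not Box (r or not r), w0
3. Box (not r implies r), w0
4. not r implies r, w0
5. r, w0
6. not (r or not r), w1
7. not r, w1
8. r, w1
Accessibility: w0Rw0, w0Rw1, w1Rw1
Branch closes: r and not r both at w1.
All branches of the tableau close; one closing branch shown above.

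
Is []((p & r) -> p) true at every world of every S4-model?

Tableau for the negation ~[]((p & r) -> p):
1. ~[]((p & r) -> p), 0
2. ~((p & r) -> p), 1   [~[]-rule on 1: fresh world 1, 0R1]
3. p & r, 1   [~->-rule on 2]
4. ~p, 1   [~->-rule on 2]
5. p, 1   [&-rule on 3]
6. r, 1   [&-rule on 3]
Accessibility: 0R0, 0R1, 1R1
Branch closes: p and ~p both at 1.
All branches of the negation close; one closing branch shown above.

Valid in S4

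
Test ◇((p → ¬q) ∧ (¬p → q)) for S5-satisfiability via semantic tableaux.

1. ◇((p → ¬q) ∧ (¬p → q)), 0
2. (p → ¬q) ∧ (¬p → q), 1
3. p → ¬q, 1
4. ¬p → q, 1
5. ¬q, 1
6. p, 1
Accessibility: 0R0, 0R1, 1R0, 1R1

Satisfiable (open branch found)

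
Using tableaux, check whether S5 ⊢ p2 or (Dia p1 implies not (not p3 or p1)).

Not valid

Tableau for the negation not (p2 or (Dia p1 implies not (not p3 or p1))):
1. not (p2 or (Dia p1 implies not (not p3 or p1))), u
2. not p2, u
3. not (Dia p1 implies not (not p3 or p1)), u
4. Dia p1, u
5. not p3 or p1, u
6. p1, u
7. p1, v
Accessibility: uRu, uRv, vRu, vRv
The negation has an open branch (countermodel exists).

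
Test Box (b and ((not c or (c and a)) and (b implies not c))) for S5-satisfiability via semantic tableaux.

Satisfiable

1. Box (b and ((not c or (c and a)) and (b implies not c))), u
2. b and ((not c or (c and a)) and (b implies not c)), u
3. b, u
4. (not c or (c and a)) and (b implies not c), u
5. not c or (c and a), u
6. b implies not c, u
7. not c, u
Accessibility: uRu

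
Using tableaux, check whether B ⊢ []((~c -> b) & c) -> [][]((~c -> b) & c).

Tableau for the negation ~([]((~c -> b) & c) -> [][]((~c -> b) & c)):
1. ~([]((~c -> b) & c) -> [][]((~c -> b) & c)), w0
2. []((~c -> b) & c), w0
3. ~[][]((~c -> b) & c), w0
4. (~c -> b) & c, w0
5. ~c -> b, w0
6. c, w0
7. b, w0
8. ~[]((~c -> b) & c), w1
9. (~c -> b) & c, w1
10. ~c -> b, w1
11. c, w1
12. b, w1
13. ~((~c -> b) & c), w2
14. ~c, w2
Accessibility: w0Rw0, w0Rw1, w1Rw0, w1Rw1, w1Rw2, w2Rw1, w2Rw2
The negation has an open branch (countermodel exists).

Invalid (countermodel exists)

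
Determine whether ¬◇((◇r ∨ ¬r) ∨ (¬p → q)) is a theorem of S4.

No, not valid

Tableau for the negation ◇((◇r ∨ ¬r) ∨ (¬p → q)):
1. ◇((◇r ∨ ¬r) ∨ (¬p → q)), 0
2. (◇r ∨ ¬r) ∨ (¬p → q), 1   [◇-rule on 1: fresh world 1, 0R1]
3. ¬p → q, 1   [∨-rule on 2 (branches; this branch)]
4. q, 1   [→-rule on 3 (branches; this branch)]
Accessibility: 0R0, 0R1, 1R1
The negation has an open branch (countermodel exists).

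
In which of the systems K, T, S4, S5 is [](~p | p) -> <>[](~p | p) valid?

T, S4, S5

K-tableau for the negation ~([](~p | p) -> <>[](~p | p)):
1. ~([](~p | p) -> <>[](~p | p)), u
2. [](~p | p), u   [~->-rule on 1]
3. ~<>[](~p | p), u   [~->-rule on 1]
Complete open branch: countermodel on a K-frame, so not valid in K.
T-tableau for the negation ~([](~p | p) -> <>[](~p | p)):
1. ~([](~p | p) -> <>[](~p | p)), u
2. [](~p | p), u   [~->-rule on 1]
3. ~<>[](~p | p), u   [~->-rule on 1]
4. ~p | p, u   [[]-rule on 2 via uRu]
5. ~[](~p | p), u   [~<>-rule on 3 via uRu]
6. p, u   [|-rule on 4 (branches; this branch)]
7. ~(~p | p), v   [~[]-rule on 5: fresh world v, uRv]
8. p, v   [~|-rule on 7]
9. ~p, v   [~|-rule on 7]
Accessibility: uRu, uRv, vRv
Branch closes: p and ~p both at v.
Every branch closes (one shown): valid in T, hence also in S4, S5 (every theorem of T is a theorem of S4 and S5).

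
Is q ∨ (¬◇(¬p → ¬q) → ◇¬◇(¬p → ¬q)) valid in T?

Valid in T

Tableau for the negation ¬(q ∨ (¬◇(¬p → ¬q) → ◇¬◇(¬p → ¬q))):
1. ¬(q ∨ (¬◇(¬p → ¬q) → ◇¬◇(¬p → ¬q))), w0
2. ¬q, w0
3. ¬(¬◇(¬p → ¬q) → ◇¬◇(¬p → ¬q)), w0
4. ¬◇(¬p → ¬q), w0
5. ¬◇¬◇(¬p → ¬q), w0
6. ¬(¬p → ¬q), w0
7. ¬p, w0
8. q, w0
Accessibility: w0Rw0
Branch closes: q and ¬q both at w0.
All branches of the negation close; one closing branch shown above.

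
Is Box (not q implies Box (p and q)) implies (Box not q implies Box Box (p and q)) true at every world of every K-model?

Yes, valid

Tableau for the negation not (Box (not q implies Box (p and q)) implies (Box not q implies Box Box (p and q))):
1. not (Box (not q implies Box (p and q)) implies (Box not q implies Box Box (p and q))), w0
2. Box (not q implies Box (p and q)), w0   [neg-implies-rule on 1]
3. not (Box not q implies Box Box (p and q)), w0   [neg-implies-rule on 1]
4. Box not q, w0   [neg-implies-rule on 3]
5. not Box Box (p and q), w0   [neg-implies-rule on 3]
6. not Box (p and q), w1   [neg-Box-rule on 5: fresh world w1, w0Rw1]
7. not q implies Box (p and q), w1   [Box-rule on 2 via w0Rw1]
8. not q, w1   [Box-rule on 4 via w0Rw1]
9. Box (p and q), w1   [implies-rule on 7 (branches; this branch)]
10. not (p and q), w2   [neg-Box-rule on 6: fresh world w2, w1Rw2]
11. p and q, w2   [Box-rule on 9 via w1Rw2]
12. p, w2   [and-rule on 11]
13. q, w2   [and-rule on 11]
14. not q, w2   [neg-and-rule on 10 (branches; this branch)]
Accessibility: w0Rw1, w1Rw2
Branch closes: q and not q both at w2.
All branches of the negation close; one closing branch shown above.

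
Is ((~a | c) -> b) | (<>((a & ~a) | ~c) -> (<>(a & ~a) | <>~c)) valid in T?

Valid

Tableau for the negation ~(((~a | c) -> b) | (<>((a & ~a) | ~c) -> (<>(a & ~a) | <>~c))):
1. ~(((~a | c) -> b) | (<>((a & ~a) | ~c) -> (<>(a & ~a) | <>~c))), w0
2. ~((~a | c) -> b), w0
3. ~(<>((a & ~a) | ~c) -> (<>(a & ~a) | <>~c)), w0
4. ~a | c, w0
5. ~b, w0
6. <>((a & ~a) | ~c), w0
7. ~(<>(a & ~a) | <>~c), w0
8. ~<>(a & ~a), w0
9. ~<>~c, w0
10. ~(a & ~a), w0
11. c, w0
12. a, w0
13. (a & ~a) | ~c, w1
14. ~(a & ~a), w1
15. c, w1
16. a & ~a, w1
17. a, w1
18. ~a, w1
Accessibility: w0Rw0, w0Rw1, w1Rw1
Branch closes: a and ~a both at w1.
All branches of the negation close; one closing branch shown above.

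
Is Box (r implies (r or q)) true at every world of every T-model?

Valid

Tableau for the negation not Box (r implies (r or q)):
1. not Box (r implies (r or q)), 0
2. not (r implies (r or q)), 1
3. r, 1
4. not (r or q), 1
5. not r, 1
6. not q, 1
Accessibility: 0R0, 0R1, 1R1
Branch closes: r and not r both at 1.
Every branch of the negation's tableau closes; the branch above is one of them.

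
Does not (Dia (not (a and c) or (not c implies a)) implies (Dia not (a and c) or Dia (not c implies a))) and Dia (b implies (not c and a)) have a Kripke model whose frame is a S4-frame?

Unsatisfiable

1. not (Dia (not (a and c) or (not c implies a)) implies (Dia not (a and c) or Dia (not c implies a))) and Dia (b implies (not c and a)), w0
2. not (Dia (not (a and c) or (not c implies a)) implies (Dia not (a and c) or Dia (not c implies a))), w0
3. Dia (b implies (not c and a)), w0
4. Dia (not (a and c) or (not c implies a)), w0
5. not (Dia not (a and c) or Dia (not c implies a)), w0
6. not Dia not (a and c), w0
7. not Dia (not c implies a), w0
8. a and c, w0
9. a, w0
10. c, w0
11. not (not c implies a), w0
12. not c, w0
13. not a, w0
Accessibility: w0Rw0
Branch closes: c and not c both at w0.
(One branch shown.) All branches close.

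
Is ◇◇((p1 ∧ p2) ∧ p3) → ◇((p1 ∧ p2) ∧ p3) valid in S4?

Tableau for the negation ¬(◇◇((p1 ∧ p2) ∧ p3) → ◇((p1 ∧ p2) ∧ p3)):
1. ¬(◇◇((p1 ∧ p2) ∧ p3) → ◇((p1 ∧ p2) ∧ p3)), u
2. ◇◇((p1 ∧ p2) ∧ p3), u
3. ¬◇((p1 ∧ p2) ∧ p3), u
4. ¬((p1 ∧ p2) ∧ p3), u
5. ¬(p1 ∧ p2), u
6. ¬p2, u
7. ◇((p1 ∧ p2) ∧ p3), v
8. ¬((p1 ∧ p2) ∧ p3), v
9. ¬(p1 ∧ p2), v
10. ¬p2, v
11. (p1 ∧ p2) ∧ p3, w
12. p1 ∧ p2, w
13. p3, w
14. p1, w
15. p2, w
16. ¬((p1 ∧ p2) ∧ p3), w
17. ¬(p1 ∧ p2), w
18. ¬p2, w
Accessibility: uRu, uRv, uRw, vRv, vRw, wRw
Branch closes: p2 and ¬p2 both at w.
Every branch of the negation's tableau closes; the branch above is one of them.

Valid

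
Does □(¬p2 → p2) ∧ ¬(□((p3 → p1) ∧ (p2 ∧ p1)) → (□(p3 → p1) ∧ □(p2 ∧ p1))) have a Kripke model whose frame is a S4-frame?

Unsatisfiable

1. □(¬p2 → p2) ∧ ¬(□((p3 → p1) ∧ (p2 ∧ p1)) → (□(p3 → p1) ∧ □(p2 ∧ p1))), w0
2. □(¬p2 → p2), w0
3. ¬(□((p3 → p1) ∧ (p2 ∧ p1)) → (□(p3 → p1) ∧ □(p2 ∧ p1))), w0
4. □((p3 → p1) ∧ (p2 ∧ p1)), w0
5. ¬(□(p3 → p1) ∧ □(p2 ∧ p1)), w0
6. ¬p2 → p2, w0
7. (p3 → p1) ∧ (p2 ∧ p1), w0
8. p3 → p1, w0
9. p2 ∧ p1, w0
10. p2, w0
11. p1, w0
12. ¬□(p2 ∧ p1), w0
13. ¬(p2 ∧ p1), w1
14. ¬p2 → p2, w1
15. (p3 → p1) ∧ (p2 ∧ p1), w1
16. p3 → p1, w1
17. p2 ∧ p1, w1
18. p2, w1
19. p1, w1
20. ¬p1, w1
Accessibility: w0Rw0, w0Rw1, w1Rw1
Branch closes: p1 and ¬p1 both at w1.
(One branch shown.) All branches close.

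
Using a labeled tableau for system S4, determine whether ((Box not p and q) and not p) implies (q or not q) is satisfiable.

1. ((Box not p and q) and not p) implies (q or not q), u
2. q or not q, u
3. not q, u
Accessibility: uRu

Satisfiable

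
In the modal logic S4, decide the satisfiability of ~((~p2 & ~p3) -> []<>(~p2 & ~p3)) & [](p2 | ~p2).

1. ~((~p2 & ~p3) -> []<>(~p2 & ~p3)) & [](p2 | ~p2), 0
2. ~((~p2 & ~p3) -> []<>(~p2 & ~p3)), 0   [&-rule on 1]
3. [](p2 | ~p2), 0   [&-rule on 1]
4. ~p2 & ~p3, 0   [~->-rule on 2]
5. ~[]<>(~p2 & ~p3), 0   [~->-rule on 2]
6. ~p2, 0   [&-rule on 4]
7. ~p3, 0   [&-rule on 4]
8. p2 | ~p2, 0   [[]-rule on 3 via 0R0]
9. ~<>(~p2 & ~p3), 1   [~[]-rule on 5: fresh world 1, 0R1]
10. p2 | ~p2, 1   [[]-rule on 3 via 0R1]
11. ~(~p2 & ~p3), 1   [~<>-rule on 9 via 1R1]
12. ~p2, 1   [|-rule on 10 (branches; this branch)]
13. p3, 1   [~&-rule on 11 (branches; this branch)]
Accessibility: 0R0, 0R1, 1R1

Satisfiable (open branch found)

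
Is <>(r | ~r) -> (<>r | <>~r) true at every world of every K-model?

Yes, valid

Tableau for the negation ~(<>(r | ~r) -> (<>r | <>~r)):
1. ~(<>(r | ~r) -> (<>r | <>~r)), u
2. <>(r | ~r), u   [~->-rule on 1]
3. ~(<>r | <>~r), u   [~->-rule on 1]
4. ~<>r, u   [~|-rule on 3]
5. ~<>~r, u   [~|-rule on 3]
6. r | ~r, v   [<>-rule on 2: fresh world v, uRv]
7. ~r, v   [~<>-rule on 4 via uRv]
8. r, v   [~<>-rule on 5 via uRv]
Accessibility: uRv
Branch closes: r and ~r both at v.
Every branch of the negation's tableau closes; the branch above is one of them.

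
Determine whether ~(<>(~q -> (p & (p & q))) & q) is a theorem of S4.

No, not valid

Tableau for the negation <>(~q -> (p & (p & q))) & q:
1. <>(~q -> (p & (p & q))) & q, u
2. <>(~q -> (p & (p & q))), u
3. q, u
4. ~q -> (p & (p & q)), v
5. p & (p & q), v
6. p, v
7. p & q, v
8. q, v
Accessibility: uRu, uRv, vRv
The negation has an open branch (countermodel exists).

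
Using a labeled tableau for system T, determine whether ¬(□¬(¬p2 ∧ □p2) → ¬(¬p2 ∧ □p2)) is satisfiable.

1. ¬(□¬(¬p2 ∧ □p2) → ¬(¬p2 ∧ □p2)), w0
2. □¬(¬p2 ∧ □p2), w0
3. ¬p2 ∧ □p2, w0
4. ¬p2, w0
5. □p2, w0
6. ¬(¬p2 ∧ □p2), w0
7. p2, w0
Accessibility: w0Rw0
Branch closes: p2 and ¬p2 both at w0.
(One branch shown.) All branches close.

Unsatisfiable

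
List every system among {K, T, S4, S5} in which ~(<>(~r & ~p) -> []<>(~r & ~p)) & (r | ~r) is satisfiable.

S4-tableau for the formula:
1. ~(<>(~r & ~p) -> []<>(~r & ~p)) & (r | ~r), u
2. ~(<>(~r & ~p) -> []<>(~r & ~p)), u
3. r | ~r, u
4. <>(~r & ~p), u
5. ~[]<>(~r & ~p), u
6. ~r, u
7. ~r & ~p, v
8. ~r, v
9. ~p, v
10. ~<>(~r & ~p), w
11. ~(~r & ~p), w
12. p, w
Accessibility: uRu, uRv, uRw, vRv, wRw
Complete open branch: satisfiable in S4, hence also in K, T (this S4-model is also a K-model and a T-model).
S5-tableau for the formula:
1. ~(<>(~r & ~p) -> []<>(~r & ~p)) & (r | ~r), u
2. ~(<>(~r & ~p) -> []<>(~r & ~p)), u
3. r | ~r, u
4. <>(~r & ~p), u
5. ~[]<>(~r & ~p), u
6. ~r, u
7. ~r & ~p, v
8. ~r, v
9. ~p, v
10. ~<>(~r & ~p), w
11. ~(~r & ~p), u
12. ~(~r & ~p), v
13. ~(~r & ~p), w
14. p, u
15. p, v
Accessibility: uRu, uRv, uRw, vRu, vRv, vRw, wRu, wRv, wRw
Branch closes: p and ~p both at v.
Every branch closes (one shown): unsatisfiable in S5.

K, T, S4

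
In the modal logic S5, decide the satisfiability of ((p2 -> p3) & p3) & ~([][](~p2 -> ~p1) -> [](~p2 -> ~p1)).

1. ((p2 -> p3) & p3) & ~([][](~p2 -> ~p1) -> [](~p2 -> ~p1)), 0
2. (p2 -> p3) & p3, 0   [&-rule on 1]
3. ~([][](~p2 -> ~p1) -> [](~p2 -> ~p1)), 0   [&-rule on 1]
4. p2 -> p3, 0   [&-rule on 2]
5. p3, 0   [&-rule on 2]
6. [][](~p2 -> ~p1), 0   [~->-rule on 3]
7. ~[](~p2 -> ~p1), 0   [~->-rule on 3]
8. [](~p2 -> ~p1), 0   [[]-rule on 6 via 0R0]
9. ~p2 -> ~p1, 0   [[]-rule on 8 via 0R0]
10. ~p1, 0   [->-rule on 9 (branches; this branch)]
11. ~(~p2 -> ~p1), 1   [~[]-rule on 7: fresh world 1, 0R1]
12. ~p2, 1   [~->-rule on 11]
13. p1, 1   [~->-rule on 11]
14. [](~p2 -> ~p1), 1   [[]-rule on 6 via 0R1]
15. ~p2 -> ~p1, 1   [[]-rule on 8 via 0R1]
16. ~p1, 1   [->-rule on 15 (branches; this branch)]
Accessibility: 0R0, 0R1, 1R0, 1R1
Branch closes: p1 and ~p1 both at 1.
Every branch closes; the branch above is one of them.

Unsatisfiable (every branch closes)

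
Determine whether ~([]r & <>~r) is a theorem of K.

Tableau for the negation []r & <>~r:
1. []r & <>~r, 0
2. []r, 0   [&-rule on 1]
3. <>~r, 0   [&-rule on 1]
4. ~r, 1   [<>-rule on 3: fresh world 1, 0R1]
5. r, 1   [[]-rule on 2 via 0R1]
Accessibility: 0R1
Branch closes: r and ~r both at 1.
Every branch of the negation's tableau closes; the branch above is one of them.

Valid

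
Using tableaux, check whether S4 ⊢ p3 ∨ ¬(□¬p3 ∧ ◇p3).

Valid in S4

Tableau for the negation ¬(p3 ∨ ¬(□¬p3 ∧ ◇p3)):
1. ¬(p3 ∨ ¬(□¬p3 ∧ ◇p3)), u
2. ¬p3, u   [¬∨-rule on 1]
3. □¬p3 ∧ ◇p3, u   [¬∨-rule on 1]
4. □¬p3, u   [∧-rule on 3]
5. ◇p3, u   [∧-rule on 3]
6. p3, v   [◇-rule on 5: fresh world v, uRv]
7. ¬p3, v   [□-rule on 4 via uRv]
Accessibility: uRu, uRv, vRv
Branch closes: p3 and ¬p3 both at v.
All branches of the negation close; one closing branch shown above.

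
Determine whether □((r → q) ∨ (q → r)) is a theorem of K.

Valid in K

Tableau for the negation ¬□((r → q) ∨ (q → r)):
1. ¬□((r → q) ∨ (q → r)), w0
2. ¬((r → q) ∨ (q → r)), w1
3. ¬(r → q), w1
4. ¬(q → r), w1
5. r, w1
6. ¬q, w1
7. q, w1
8. ¬r, w1
Accessibility: w0Rw1
Branch closes: q and ¬q both at w1.
Every branch of the negation's tableau closes; the branch above is one of them.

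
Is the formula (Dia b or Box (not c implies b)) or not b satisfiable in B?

Yes, satisfiable

1. (Dia b or Box (not c implies b)) or not b, 0
2. not b, 0
Accessibility: 0R0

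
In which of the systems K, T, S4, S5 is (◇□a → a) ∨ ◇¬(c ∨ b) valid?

S5

S5-tableau for the negation ¬((◇□a → a) ∨ ◇¬(c ∨ b)):
1. ¬((◇□a → a) ∨ ◇¬(c ∨ b)), w0
2. ¬(◇□a → a), w0   [¬∨-rule on 1]
3. ¬◇¬(c ∨ b), w0   [¬∨-rule on 1]
4. ◇□a, w0   [¬→-rule on 2]
5. ¬a, w0   [¬→-rule on 2]
6. c ∨ b, w0   [¬◇-rule on 3 via w0Rw0]
7. b, w0   [∨-rule on 6 (branches; this branch)]
8. □a, w1   [◇-rule on 4: fresh world w1, w0Rw1]
9. c ∨ b, w1   [¬◇-rule on 3 via w0Rw1]
10. a, w0   [□-rule on 8 via w1Rw0]
Accessibility: w0Rw0, w0Rw1, w1Rw0, w1Rw1
Branch closes: a and ¬a both at w0.
Every branch closes (one shown): valid in S5.
S4-tableau for the negation ¬((◇□a → a) ∨ ◇¬(c ∨ b)):
1. ¬((◇□a → a) ∨ ◇¬(c ∨ b)), w0
2. ¬(◇□a → a), w0   [¬∨-rule on 1]
3. ¬◇¬(c ∨ b), w0   [¬∨-rule on 1]
4. ◇□a, w0   [¬→-rule on 2]
5. ¬a, w0   [¬→-rule on 2]
6. c ∨ b, w0   [¬◇-rule on 3 via w0Rw0]
7. b, w0   [∨-rule on 6 (branches; this branch)]
8. □a, w1   [◇-rule on 4: fresh world w1, w0Rw1]
9. c ∨ b, w1   [¬◇-rule on 3 via w0Rw1]
10. a, w1   [□-rule on 8 via w1Rw1]
11. b, w1   [∨-rule on 9 (branches; this branch)]
Accessibility: w0Rw0, w0Rw1, w1Rw1
Complete open branch: countermodel on an S4-frame, so not valid in S4, nor in K, T (the same frame is also a K-frame and a T-frame).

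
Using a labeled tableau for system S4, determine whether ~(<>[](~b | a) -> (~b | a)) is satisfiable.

1. ~(<>[](~b | a) -> (~b | a)), u
2. <>[](~b | a), u
3. ~(~b | a), u
4. b, u
5. ~a, u
6. [](~b | a), v
7. ~b | a, v
8. a, v
Accessibility: uRu, uRv, vRv

Yes, satisfiable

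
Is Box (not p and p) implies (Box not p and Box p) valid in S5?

Valid in S5

Tableau for the negation not (Box (not p and p) implies (Box not p and Box p)):
1. not (Box (not p and p) implies (Box not p and Box p)), u
2. Box (not p and p), u
3. not (Box not p and Box p), u
4. not p and p, u
5. not p, u
6. p, u
Accessibility: uRu
Branch closes: p and not p both at u.
Every branch of the negation's tableau closes; the branch above is one of them.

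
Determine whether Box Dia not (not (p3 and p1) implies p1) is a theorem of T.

Invalid (countermodel exists)

Tableau for the negation not Box Dia not (not (p3 and p1) implies p1):
1. not Box Dia not (not (p3 and p1) implies p1), w0
2. not Dia not (not (p3 and p1) implies p1), w1   [neg-Box-rule on 1: fresh world w1, w0Rw1]
3. not (p3 and p1) implies p1, w1   [neg-Dia-rule on 2 via w1Rw1]
4. p1, w1   [implies-rule on 3 (branches; this branch)]
Accessibility: w0Rw0, w0Rw1, w1Rw1
The negation has an open branch (countermodel exists).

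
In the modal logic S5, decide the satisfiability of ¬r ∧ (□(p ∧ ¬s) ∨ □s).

Satisfiable

1. ¬r ∧ (□(p ∧ ¬s) ∨ □s), u
2. ¬r, u
3. □(p ∧ ¬s) ∨ □s, u
4. □s, u
5. s, u
Accessibility: uRu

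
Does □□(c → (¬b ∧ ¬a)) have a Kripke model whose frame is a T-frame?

Satisfiable (open branch found)

1. □□(c → (¬b ∧ ¬a)), 0
2. □(c → (¬b ∧ ¬a)), 0
3. c → (¬b ∧ ¬a), 0
4. ¬b ∧ ¬a, 0
5. ¬b, 0
6. ¬a, 0
Accessibility: 0R0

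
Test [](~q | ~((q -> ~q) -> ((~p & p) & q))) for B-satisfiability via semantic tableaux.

1. [](~q | ~((q -> ~q) -> ((~p & p) & q))), w0
2. ~q | ~((q -> ~q) -> ((~p & p) & q)), w0
3. ~((q -> ~q) -> ((~p & p) & q)), w0
4. q -> ~q, w0
5. ~((~p & p) & q), w0
6. ~q, w0
Accessibility: w0Rw0

Satisfiable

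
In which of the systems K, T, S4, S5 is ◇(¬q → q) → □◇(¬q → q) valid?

S4-tableau for the negation ¬(◇(¬q → q) → □◇(¬q → q)):
1. ¬(◇(¬q → q) → □◇(¬q → q)), 0
2. ◇(¬q → q), 0   [¬→-rule on 1]
3. ¬□◇(¬q → q), 0   [¬→-rule on 1]
4. ¬q → q, 1   [◇-rule on 2: fresh world 1, 0R1]
5. q, 1   [→-rule on 4 (branches; this branch)]
6. ¬◇(¬q → q), 2   [¬□-rule on 3: fresh world 2, 0R2]
7. ¬(¬q → q), 2   [¬◇-rule on 6 via 2R2]
8. ¬q, 2   [¬→-rule on 7]
Accessibility: 0R0, 0R1, 0R2, 1R1, 2R2
Complete open branch: countermodel on an S4-frame, so not valid in S4, nor in K, T (the same frame is also a K-frame and a T-frame).
S5-tableau for the negation ¬(◇(¬q → q) → □◇(¬q → q)):
1. ¬(◇(¬q → q) → □◇(¬q → q)), 0
2. ◇(¬q → q), 0   [¬→-rule on 1]
3. ¬□◇(¬q → q), 0   [¬→-rule on 1]
4. ¬q → q, 1   [◇-rule on 2: fresh world 1, 0R1]
5. q, 1   [→-rule on 4 (branches; this branch)]
6. ¬◇(¬q → q), 2   [¬□-rule on 3: fresh world 2, 0R2]
7. ¬(¬q → q), 0   [¬◇-rule on 6 via 2R0]
8. ¬q, 0   [¬→-rule on 7]
9. ¬(¬q → q), 1   [¬◇-rule on 6 via 2R1]
10. ¬q, 1   [¬→-rule on 9]
Accessibility: 0R0, 0R1, 0R2, 1R0, 1R1, 1R2, 2R0, 2R1, 2R2
Branch closes: q and ¬q both at 1.
Every branch closes (one shown): valid in S5.

S5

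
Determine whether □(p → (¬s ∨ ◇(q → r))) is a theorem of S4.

Invalid (countermodel exists)

Tableau for the negation ¬□(p → (¬s ∨ ◇(q → r))):
1. ¬□(p → (¬s ∨ ◇(q → r))), u
2. ¬(p → (¬s ∨ ◇(q → r))), v   [¬□-rule on 1: fresh world v, uRv]
3. p, v   [¬→-rule on 2]
4. ¬(¬s ∨ ◇(q → r)), v   [¬→-rule on 2]
5. s, v   [¬∨-rule on 4]
6. ¬◇(q → r), v   [¬∨-rule on 4]
7. ¬(q → r), v   [¬◇-rule on 6 via vRv]
8. q, v   [¬→-rule on 7]
9. ¬r, v   [¬→-rule on 7]
Accessibility: uRu, uRv, vRv
The negation has an open branch (countermodel exists).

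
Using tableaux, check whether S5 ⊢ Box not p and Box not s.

Tableau for the negation not (Box not p and Box not s):
1. not (Box not p and Box not s), w0
2. not Box not s, w0
3. s, w1
Accessibility: w0Rw0, w0Rw1, w1Rw0, w1Rw1
The negation has an open branch (countermodel exists).

Invalid (countermodel exists)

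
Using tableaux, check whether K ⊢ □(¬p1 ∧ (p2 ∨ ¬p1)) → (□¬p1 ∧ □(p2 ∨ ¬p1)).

Yes, valid

Tableau for the negation ¬(□(¬p1 ∧ (p2 ∨ ¬p1)) → (□¬p1 ∧ □(p2 ∨ ¬p1))):
1. ¬(□(¬p1 ∧ (p2 ∨ ¬p1)) → (□¬p1 ∧ □(p2 ∨ ¬p1))), u
2. □(¬p1 ∧ (p2 ∨ ¬p1)), u
3. ¬(□¬p1 ∧ □(p2 ∨ ¬p1)), u
4. ¬□(p2 ∨ ¬p1), u
5. ¬(p2 ∨ ¬p1), v
6. ¬p2, v
7. p1, v
8. ¬p1 ∧ (p2 ∨ ¬p1), v
9. ¬p1, v
10. p2 ∨ ¬p1, v
Accessibility: uRv
Branch closes: p1 and ¬p1 both at v.
Every branch of the negation's tableau closes; the branch above is one of them.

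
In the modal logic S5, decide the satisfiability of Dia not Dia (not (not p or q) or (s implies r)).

Satisfiable (open branch found)

1. Dia not Dia (not (not p or q) or (s implies r)), 0
2. not Dia (not (not p or q) or (s implies r)), 1
3. not (not (not p or q) or (s implies r)), 0
4. not p or q, 0
5. not (s implies r), 0
6. s, 0
7. not r, 0
8. not (not (not p or q) or (s implies r)), 1
9. not p or q, 1
10. not (s implies r), 1
11. s, 1
12. not r, 1
13. q, 0
14. q, 1
Accessibility: 0R0, 0R1, 1R0, 1R1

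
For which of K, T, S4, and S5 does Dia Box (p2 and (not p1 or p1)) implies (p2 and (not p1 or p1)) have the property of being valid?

S5

S4-tableau for the negation not (Dia Box (p2 and (not p1 or p1)) implies (p2 and (not p1 or p1))):
1. not (Dia Box (p2 and (not p1 or p1)) implies (p2 and (not p1 or p1))), w0
2. Dia Box (p2 and (not p1 or p1)), w0   [neg-implies-rule on 1]
3. not (p2 and (not p1 or p1)), w0   [neg-implies-rule on 1]
4. not p2, w0   [neg-and-rule on 3 (branches; this branch)]
5. Box (p2 and (not p1 or p1)), w1   [Dia-rule on 2: fresh world w1, w0Rw1]
6. p2 and (not p1 or p1), w1   [Box-rule on 5 via w1Rw1]
7. p2, w1   [and-rule on 6]
8. not p1 or p1, w1   [and-rule on 6]
9. p1, w1   [or-rule on 8 (branches; this branch)]
Accessibility: w0Rw0, w0Rw1, w1Rw1
Complete open branch: countermodel on an S4-frame, so not valid in S4, nor in K, T (the same frame is also a K-frame and a T-frame).
S5-tableau for the negation not (Dia Box (p2 and (not p1 or p1)) implies (p2 and (not p1 or p1))):
1. not (Dia Box (p2 and (not p1 or p1)) implies (p2 and (not p1 or p1))), w0
2. Dia Box (p2 and (not p1 or p1)), w0   [neg-implies-rule on 1]
3. not (p2 and (not p1 or p1)), w0   [neg-implies-rule on 1]
4. not p2, w0   [neg-and-rule on 3 (branches; this branch)]
5. Box (p2 and (not p1 or p1)), w1   [Dia-rule on 2: fresh world w1, w0Rw1]
6. p2 and (not p1 or p1), w0   [Box-rule on 5 via w1Rw0]
7. p2, w0   [and-rule on 6]
8. not p1 or p1, w0   [and-rule on 6]
Accessibility: w0Rw0, w0Rw1, w1Rw0, w1Rw1
Branch closes: p2 and not p2 both at w0.
Every branch closes (one shown): valid in S5.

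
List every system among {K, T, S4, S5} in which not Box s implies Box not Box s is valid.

S5-tableau for the negation not (not Box s implies Box not Box s):
1. not (not Box s implies Box not Box s), u
2. not Box s, u
3. not Box not Box s, u
4. not s, v
5. Box s, w
6. s, u
7. s, v
Accessibility: uRu, uRv, uRw, vRu, vRv, vRw, wRu, wRv, wRw
Branch closes: s and not s both at v.
Every branch closes (one shown): valid in S5.
S4-tableau for the negation not (not Box s implies Box not Box s):
1. not (not Box s implies Box not Box s), u
2. not Box s, u
3. not Box not Box s, u
4. not s, v
5. Box s, w
6. s, w
Accessibility: uRu, uRv, uRw, vRv, wRw
Complete open branch: countermodel on an S4-frame, so not valid in S4, nor in K, T (the same frame is also a K-frame and a T-frame).

S5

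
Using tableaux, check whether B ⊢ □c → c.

Valid in B

Tableau for the negation ¬(□c → c):
1. ¬(□c → c), w0
2. □c, w0
3. ¬c, w0
4. c, w0
Accessibility: w0Rw0
Branch closes: c and ¬c both at w0.
Every branch of the negation's tableau closes; the branch above is one of them.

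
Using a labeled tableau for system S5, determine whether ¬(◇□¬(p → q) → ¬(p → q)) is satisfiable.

No, unsatisfiable

1. ¬(◇□¬(p → q) → ¬(p → q)), u
2. ◇□¬(p → q), u
3. p → q, u
4. q, u
5. □¬(p → q), v
6. ¬(p → q), u
7. p, u
8. ¬q, u
Accessibility: uRu, uRv, vRu, vRv
Branch closes: q and ¬q both at u.
Every branch closes; the branch above is one of them.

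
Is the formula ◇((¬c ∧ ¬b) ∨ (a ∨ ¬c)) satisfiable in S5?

1. ◇((¬c ∧ ¬b) ∨ (a ∨ ¬c)), w0
2. (¬c ∧ ¬b) ∨ (a ∨ ¬c), w1
3. a ∨ ¬c, w1
4. ¬c, w1
Accessibility: w0Rw0, w0Rw1, w1Rw0, w1Rw1

Satisfiable (open branch found)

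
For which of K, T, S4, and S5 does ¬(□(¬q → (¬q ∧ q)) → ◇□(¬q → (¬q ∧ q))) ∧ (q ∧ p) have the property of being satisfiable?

K

T-tableau for the formula:
1. ¬(□(¬q → (¬q ∧ q)) → ◇□(¬q → (¬q ∧ q))) ∧ (q ∧ p), w0
2. ¬(□(¬q → (¬q ∧ q)) → ◇□(¬q → (¬q ∧ q))), w0   [∧-rule on 1]
3. q ∧ p, w0   [∧-rule on 1]
4. □(¬q → (¬q ∧ q)), w0   [¬→-rule on 2]
5. ¬◇□(¬q → (¬q ∧ q)), w0   [¬→-rule on 2]
6. q, w0   [∧-rule on 3]
7. p, w0   [∧-rule on 3]
8. ¬q → (¬q ∧ q), w0   [□-rule on 4 via w0Rw0]
9. ¬□(¬q → (¬q ∧ q)), w0   [¬◇-rule on 5 via w0Rw0]
10. ¬(¬q → (¬q ∧ q)), w1   [¬□-rule on 9: fresh world w1, w0Rw1]
11. ¬q, w1   [¬→-rule on 10]
12. ¬(¬q ∧ q), w1   [¬→-rule on 10]
13. ¬q → (¬q ∧ q), w1   [□-rule on 4 via w0Rw1]
14. ¬□(¬q → (¬q ∧ q)), w1   [¬◇-rule on 5 via w0Rw1]
15. ¬q ∧ q, w1   [→-rule on 13 (branches; this branch)]
16. q, w1   [∧-rule on 15]
Accessibility: w0Rw0, w0Rw1, w1Rw1
Branch closes: q and ¬q both at w1.
Every branch closes (one shown): unsatisfiable in T, hence also in S4, S5 (every S4/S5-frame is a T-frame).
K-tableau for the formula:
1. ¬(□(¬q → (¬q ∧ q)) → ◇□(¬q → (¬q ∧ q))) ∧ (q ∧ p), w0
2. ¬(□(¬q → (¬q ∧ q)) → ◇□(¬q → (¬q ∧ q))), w0   [∧-rule on 1]
3. q ∧ p, w0   [∧-rule on 1]
4. □(¬q → (¬q ∧ q)), w0   [¬→-rule on 2]
5. ¬◇□(¬q → (¬q ∧ q)), w0   [¬→-rule on 2]
6. q, w0   [∧-rule on 3]
7. p, w0   [∧-rule on 3]
Complete open branch: satisfiable in K.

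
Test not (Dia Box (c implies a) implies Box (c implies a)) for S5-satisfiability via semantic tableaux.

1. not (Dia Box (c implies a) implies Box (c implies a)), 0
2. Dia Box (c implies a), 0
3. not Box (c implies a), 0
4. Box (c implies a), 1
5. c implies a, 0
6. c implies a, 1
7. a, 0
8. a, 1
9. not (c implies a), 2
10. c, 2
11. not a, 2
12. c implies a, 2
13. a, 2
Accessibility: 0R0, 0R1, 0R2, 1R0, 1R1, 1R2, 2R0, 2R1, 2R2
Branch closes: a and not a both at 2.
All branches of the tableau close; one closing branch shown above.

Unsatisfiable (every branch closes)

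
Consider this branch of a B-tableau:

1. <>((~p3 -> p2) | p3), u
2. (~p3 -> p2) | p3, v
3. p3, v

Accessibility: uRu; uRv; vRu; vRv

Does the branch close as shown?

Not closed

No atom appears with both signs at the same world.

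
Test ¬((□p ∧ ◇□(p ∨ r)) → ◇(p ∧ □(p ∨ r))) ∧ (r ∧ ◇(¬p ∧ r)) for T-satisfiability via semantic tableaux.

1. ¬((□p ∧ ◇□(p ∨ r)) → ◇(p ∧ □(p ∨ r))) ∧ (r ∧ ◇(¬p ∧ r)), u
2. ¬((□p ∧ ◇□(p ∨ r)) → ◇(p ∧ □(p ∨ r))), u   [∧-rule on 1]
3. r ∧ ◇(¬p ∧ r), u   [∧-rule on 1]
4. □p ∧ ◇□(p ∨ r), u   [¬→-rule on 2]
5. ¬◇(p ∧ □(p ∨ r)), u   [¬→-rule on 2]
6. r, u   [∧-rule on 3]
7. ◇(¬p ∧ r), u   [∧-rule on 3]
8. □p, u   [∧-rule on 4]
9. ◇□(p ∨ r), u   [∧-rule on 4]
10. ¬(p ∧ □(p ∨ r)), u   [¬◇-rule on 5 via uRu]
11. p, u   [□-rule on 8 via uRu]
12. ¬□(p ∨ r), u   [¬∧-rule on 10 (branches; this branch)]
13. ¬p ∧ r, v   [◇-rule on 7: fresh world v, uRv]
14. ¬p, v   [∧-rule on 13]
15. r, v   [∧-rule on 13]
16. ¬(p ∧ □(p ∨ r)), v   [¬◇-rule on 5 via uRv]
17. p, v   [□-rule on 8 via uRv]
Accessibility: uRu, uRv, vRv
Branch closes: p and ¬p both at v.
All branches of the tableau close; one closing branch shown above.

Unsatisfiable (every branch closes)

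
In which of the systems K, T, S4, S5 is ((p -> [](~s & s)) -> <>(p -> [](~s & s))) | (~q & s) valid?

T, S4, S5

K-tableau for the negation ~(((p -> [](~s & s)) -> <>(p -> [](~s & s))) | (~q & s)):
1. ~(((p -> [](~s & s)) -> <>(p -> [](~s & s))) | (~q & s)), u
2. ~((p -> [](~s & s)) -> <>(p -> [](~s & s))), u
3. ~(~q & s), u
4. p -> [](~s & s), u
5. ~<>(p -> [](~s & s)), u
6. ~s, u
7. [](~s & s), u
Complete open branch: countermodel on a K-frame, so not valid in K.
T-tableau for the negation ~(((p -> [](~s & s)) -> <>(p -> [](~s & s))) | (~q & s)):
1. ~(((p -> [](~s & s)) -> <>(p -> [](~s & s))) | (~q & s)), u
2. ~((p -> [](~s & s)) -> <>(p -> [](~s & s))), u
3. ~(~q & s), u
4. p -> [](~s & s), u
5. ~<>(p -> [](~s & s)), u
6. ~(p -> [](~s & s)), u
7. p, u
8. ~[](~s & s), u
9. ~s, u
10. [](~s & s), u
11. ~s & s, u
12. s, u
Accessibility: uRu
Branch closes: s and ~s both at u.
Every branch closes (one shown): valid in T, hence also in S4, S5 (every theorem of T is a theorem of S4 and S5).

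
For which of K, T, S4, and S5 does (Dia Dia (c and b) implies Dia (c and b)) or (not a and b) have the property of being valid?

S4, S5

S4-tableau for the negation not ((Dia Dia (c and b) implies Dia (c and b)) or (not a and b)):
1. not ((Dia Dia (c and b) implies Dia (c and b)) or (not a and b)), 0
2. not (Dia Dia (c and b) implies Dia (c and b)), 0   [neg-or-rule on 1]
3. not (not a and b), 0   [neg-or-rule on 1]
4. Dia Dia (c and b), 0   [neg-implies-rule on 2]
5. not Dia (c and b), 0   [neg-implies-rule on 2]
6. not (c and b), 0   [neg-Dia-rule on 5 via 0R0]
7. not b, 0   [neg-and-rule on 3 (branches; this branch)]
8. Dia (c and b), 1   [Dia-rule on 4: fresh world 1, 0R1]
9. not (c and b), 1   [neg-Dia-rule on 5 via 0R1]
10. not b, 1   [neg-and-rule on 9 (branches; this branch)]
11. c and b, 2   [Dia-rule on 8: fresh world 2, 1R2]
12. c, 2   [and-rule on 11]
13. b, 2   [and-rule on 11]
14. not (c and b), 2   [neg-Dia-rule on 5 via 0R2]
15. not b, 2   [neg-and-rule on 14 (branches; this branch)]
Accessibility: 0R0, 0R1, 0R2, 1R1, 1R2, 2R2
Branch closes: b and not b both at 2.
Every branch closes (one shown): valid in S4, hence also in S5 (every theorem of S4 is a theorem of S5).
T-tableau for the negation not ((Dia Dia (c and b) implies Dia (c and b)) or (not a and b)):
1. not ((Dia Dia (c and b) implies Dia (c and b)) or (not a and b)), 0
2. not (Dia Dia (c and b) implies Dia (c and b)), 0   [neg-or-rule on 1]
3. not (not a and b), 0   [neg-or-rule on 1]
4. Dia Dia (c and b), 0   [neg-implies-rule on 2]
5. not Dia (c and b), 0   [neg-implies-rule on 2]
6. not (c and b), 0   [neg-Dia-rule on 5 via 0R0]
7. not b, 0   [neg-and-rule on 3 (branches; this branch)]
8. Dia (c and b), 1   [Dia-rule on 4: fresh world 1, 0R1]
9. not (c and b), 1   [neg-Dia-rule on 5 via 0R1]
10. not b, 1   [neg-and-rule on 9 (branches; this branch)]
11. c and b, 2   [Dia-rule on 8: fresh world 2, 1R2]
12. c, 2   [and-rule on 11]
13. b, 2   [and-rule on 11]
Accessibility: 0R0, 0R1, 1R1, 1R2, 2R2
Complete open branch: countermodel on a T-frame, so not valid in T, nor in K (the same frame is also a K-frame).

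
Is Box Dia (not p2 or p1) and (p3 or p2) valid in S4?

Tableau for the negation not (Box Dia (not p2 or p1) and (p3 or p2)):
1. not (Box Dia (not p2 or p1) and (p3 or p2)), w0
2. not (p3 or p2), w0   [neg-and-rule on 1 (branches; this branch)]
3. not p3, w0   [neg-or-rule on 2]
4. not p2, w0   [neg-or-rule on 2]
Accessibility: w0Rw0
The negation has an open branch (countermodel exists).

No, not valid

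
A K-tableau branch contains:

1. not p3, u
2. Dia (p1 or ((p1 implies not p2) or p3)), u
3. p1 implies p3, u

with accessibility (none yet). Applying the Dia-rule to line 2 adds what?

a fresh world v with uRv, and p1 or ((p1 implies not p2) or p3) at v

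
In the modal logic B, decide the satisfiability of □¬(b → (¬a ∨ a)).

Unsatisfiable (every branch closes)

1. □¬(b → (¬a ∨ a)), 0
2. ¬(b → (¬a ∨ a)), 0   [□-rule on 1 via 0R0]
3. b, 0   [¬→-rule on 2]
4. ¬(¬a ∨ a), 0   [¬→-rule on 2]
5. a, 0   [¬∨-rule on 4]
6. ¬a, 0   [¬∨-rule on 4]
Accessibility: 0R0
Branch closes: a and ¬a both at 0.
All branches of the tableau close; one closing branch shown above.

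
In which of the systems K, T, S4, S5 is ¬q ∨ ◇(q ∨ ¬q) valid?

T, S4, S5

T-tableau for the negation ¬(¬q ∨ ◇(q ∨ ¬q)):
1. ¬(¬q ∨ ◇(q ∨ ¬q)), w0
2. q, w0   [¬∨-rule on 1]
3. ¬◇(q ∨ ¬q), w0   [¬∨-rule on 1]
4. ¬(q ∨ ¬q), w0   [¬◇-rule on 3 via w0Rw0]
5. ¬q, w0   [¬∨-rule on 4]
Accessibility: w0Rw0
Branch closes: q and ¬q both at w0.
Every branch closes (one shown): valid in T, hence also in S4, S5 (every theorem of T is a theorem of S4 and S5).
K-tableau for the negation ¬(¬q ∨ ◇(q ∨ ¬q)):
1. ¬(¬q ∨ ◇(q ∨ ¬q)), w0
2. q, w0   [¬∨-rule on 1]
3. ¬◇(q ∨ ¬q), w0   [¬∨-rule on 1]
Complete open branch: countermodel on a K-frame, so not valid in K.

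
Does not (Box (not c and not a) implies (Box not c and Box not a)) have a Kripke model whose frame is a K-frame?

1. not (Box (not c and not a) implies (Box not c and Box not a)), w0
2. Box (not c and not a), w0
3. not (Box not c and Box not a), w0
4. not Box not a, w0
5. a, w1
6. not c and not a, w1
7. not c, w1
8. not a, w1
Accessibility: w0Rw1
Branch closes: a and not a both at w1.
All branches of the tableau close; one closing branch shown above.

Unsatisfiable (every branch closes)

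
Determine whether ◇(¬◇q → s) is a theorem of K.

Tableau for the negation ¬◇(¬◇q → s):
1. ¬◇(¬◇q → s), w0
The negation has an open branch (countermodel exists).

Not valid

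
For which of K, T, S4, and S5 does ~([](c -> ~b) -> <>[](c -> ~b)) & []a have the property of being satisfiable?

K

T-tableau for the formula:
1. ~([](c -> ~b) -> <>[](c -> ~b)) & []a, 0
2. ~([](c -> ~b) -> <>[](c -> ~b)), 0
3. []a, 0
4. [](c -> ~b), 0
5. ~<>[](c -> ~b), 0
6. a, 0
7. c -> ~b, 0
8. ~[](c -> ~b), 0
9. ~b, 0
10. ~(c -> ~b), 1
11. c, 1
12. b, 1
13. a, 1
14. c -> ~b, 1
15. ~[](c -> ~b), 1
16. ~b, 1
Accessibility: 0R0, 0R1, 1R1
Branch closes: b and ~b both at 1.
Every branch closes (one shown): unsatisfiable in T, hence also in S4, S5 (every S4/S5-frame is a T-frame).
K-tableau for the formula:
1. ~([](c -> ~b) -> <>[](c -> ~b)) & []a, 0
2. ~([](c -> ~b) -> <>[](c -> ~b)), 0
3. []a, 0
4. [](c -> ~b), 0
5. ~<>[](c -> ~b), 0
Complete open branch: satisfiable in K.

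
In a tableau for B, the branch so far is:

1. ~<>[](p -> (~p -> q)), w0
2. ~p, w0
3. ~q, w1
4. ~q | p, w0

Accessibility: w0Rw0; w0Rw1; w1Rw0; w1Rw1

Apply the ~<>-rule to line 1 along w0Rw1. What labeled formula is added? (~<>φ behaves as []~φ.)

~<>φ behaves as []~φ: propagate the negated body to each accessible world.

~[](p -> (~p -> q)), w1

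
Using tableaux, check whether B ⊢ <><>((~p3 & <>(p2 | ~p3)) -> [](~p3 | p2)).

Tableau for the negation ~<><>((~p3 & <>(p2 | ~p3)) -> [](~p3 | p2)):
1. ~<><>((~p3 & <>(p2 | ~p3)) -> [](~p3 | p2)), 0
2. ~<>((~p3 & <>(p2 | ~p3)) -> [](~p3 | p2)), 0   [~<>-rule on 1 via 0R0]
3. ~((~p3 & <>(p2 | ~p3)) -> [](~p3 | p2)), 0   [~<>-rule on 2 via 0R0]
4. ~p3 & <>(p2 | ~p3), 0   [~->-rule on 3]
5. ~[](~p3 | p2), 0   [~->-rule on 3]
6. ~p3, 0   [&-rule on 4]
7. <>(p2 | ~p3), 0   [&-rule on 4]
8. ~(~p3 | p2), 1   [~[]-rule on 5: fresh world 1, 0R1]
9. p3, 1   [~|-rule on 8]
10. ~p2, 1   [~|-rule on 8]
11. ~<>((~p3 & <>(p2 | ~p3)) -> [](~p3 | p2)), 1   [~<>-rule on 1 via 0R1]
12. ~((~p3 & <>(p2 | ~p3)) -> [](~p3 | p2)), 1   [~<>-rule on 2 via 0R1]
13. ~p3 & <>(p2 | ~p3), 1   [~->-rule on 12]
14. ~[](~p3 | p2), 1   [~->-rule on 12]
15. ~p3, 1   [&-rule on 13]
16. <>(p2 | ~p3), 1   [&-rule on 13]
Accessibility: 0R0, 0R1, 1R0, 1R1
Branch closes: p3 and ~p3 both at 1.
All branches of the negation close; one closing branch shown above.

Yes, valid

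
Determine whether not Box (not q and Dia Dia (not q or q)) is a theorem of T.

Tableau for the negation Box (not q and Dia Dia (not q or q)):
1. Box (not q and Dia Dia (not q or q)), u
2. not q and Dia Dia (not q or q), u
3. not q, u
4. Dia Dia (not q or q), u
5. Dia (not q or q), v
6. not q and Dia Dia (not q or q), v
7. not q, v
8. Dia Dia (not q or q), v
9. not q or q, w
10. q, w
11. Dia (not q or q), x
12. not q or q, y
13. q, y
Accessibility: uRu, uRv, vRv, vRw, vRx, wRw, xRx, xRy, yRy
The negation has an open branch (countermodel exists).

Invalid (countermodel exists)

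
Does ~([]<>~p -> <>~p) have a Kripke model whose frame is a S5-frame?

1. ~([]<>~p -> <>~p), w0
2. []<>~p, w0
3. ~<>~p, w0
4. <>~p, w0
5. p, w0
6. ~p, w1
7. <>~p, w1
8. p, w1
Accessibility: w0Rw0, w0Rw1, w1Rw0, w1Rw1
Branch closes: p and ~p both at w1.
(One branch shown.) All branches close.

Unsatisfiable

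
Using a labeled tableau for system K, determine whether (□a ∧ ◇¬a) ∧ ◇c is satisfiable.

1. (□a ∧ ◇¬a) ∧ ◇c, 0
2. □a ∧ ◇¬a, 0   [∧-rule on 1]
3. ◇c, 0   [∧-rule on 1]
4. □a, 0   [∧-rule on 2]
5. ◇¬a, 0   [∧-rule on 2]
6. c, 1   [◇-rule on 3: fresh world 1, 0R1]
7. a, 1   [□-rule on 4 via 0R1]
8. ¬a, 2   [◇-rule on 5: fresh world 2, 0R2]
9. a, 2   [□-rule on 4 via 0R2]
Accessibility: 0R1, 0R2
Branch closes: a and ¬a both at 2.
All branches of the tableau close; one closing branch shown above.

Unsatisfiable (every branch closes)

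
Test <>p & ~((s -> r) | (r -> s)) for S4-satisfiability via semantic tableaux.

1. <>p & ~((s -> r) | (r -> s)), 0
2. <>p, 0
3. ~((s -> r) | (r -> s)), 0
4. ~(s -> r), 0
5. ~(r -> s), 0
6. s, 0
7. ~r, 0
8. r, 0
9. ~s, 0
Accessibility: 0R0
Branch closes: r and ~r both at 0.
All branches of the tableau close; one closing branch shown above.

Unsatisfiable (every branch closes)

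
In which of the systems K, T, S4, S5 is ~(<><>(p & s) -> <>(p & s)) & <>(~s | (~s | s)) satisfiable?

T-tableau for the formula:
1. ~(<><>(p & s) -> <>(p & s)) & <>(~s | (~s | s)), u
2. ~(<><>(p & s) -> <>(p & s)), u
3. <>(~s | (~s | s)), u
4. <><>(p & s), u
5. ~<>(p & s), u
6. ~(p & s), u
7. ~s, u
8. ~s | (~s | s), v
9. ~(p & s), v
10. ~s | s, v
11. ~s, v
12. <>(p & s), w
13. ~(p & s), w
14. ~s, w
15. p & s, x
16. p, x
17. s, x
Accessibility: uRu, uRv, uRw, vRv, wRw, wRx, xRx
Complete open branch: satisfiable in T, hence also in K (this T-model is also a K-model).
S4-tableau for the formula:
1. ~(<><>(p & s) -> <>(p & s)) & <>(~s | (~s | s)), u
2. ~(<><>(p & s) -> <>(p & s)), u
3. <>(~s | (~s | s)), u
4. <><>(p & s), u
5. ~<>(p & s), u
6. ~(p & s), u
7. ~s, u
8. ~s | (~s | s), v
9. ~(p & s), v
10. ~s | s, v
11. ~s, v
12. <>(p & s), w
13. ~(p & s), w
14. ~s, w
15. p & s, x
16. p, x
17. s, x
18. ~(p & s), x
19. ~s, x
Accessibility: uRu, uRv, uRw, uRx, vRv, wRw, wRx, xRx
Branch closes: s and ~s both at x.
Every branch closes (one shown): unsatisfiable in S4, hence also in S5 (every S5-frame is an S4-frame).

K, T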